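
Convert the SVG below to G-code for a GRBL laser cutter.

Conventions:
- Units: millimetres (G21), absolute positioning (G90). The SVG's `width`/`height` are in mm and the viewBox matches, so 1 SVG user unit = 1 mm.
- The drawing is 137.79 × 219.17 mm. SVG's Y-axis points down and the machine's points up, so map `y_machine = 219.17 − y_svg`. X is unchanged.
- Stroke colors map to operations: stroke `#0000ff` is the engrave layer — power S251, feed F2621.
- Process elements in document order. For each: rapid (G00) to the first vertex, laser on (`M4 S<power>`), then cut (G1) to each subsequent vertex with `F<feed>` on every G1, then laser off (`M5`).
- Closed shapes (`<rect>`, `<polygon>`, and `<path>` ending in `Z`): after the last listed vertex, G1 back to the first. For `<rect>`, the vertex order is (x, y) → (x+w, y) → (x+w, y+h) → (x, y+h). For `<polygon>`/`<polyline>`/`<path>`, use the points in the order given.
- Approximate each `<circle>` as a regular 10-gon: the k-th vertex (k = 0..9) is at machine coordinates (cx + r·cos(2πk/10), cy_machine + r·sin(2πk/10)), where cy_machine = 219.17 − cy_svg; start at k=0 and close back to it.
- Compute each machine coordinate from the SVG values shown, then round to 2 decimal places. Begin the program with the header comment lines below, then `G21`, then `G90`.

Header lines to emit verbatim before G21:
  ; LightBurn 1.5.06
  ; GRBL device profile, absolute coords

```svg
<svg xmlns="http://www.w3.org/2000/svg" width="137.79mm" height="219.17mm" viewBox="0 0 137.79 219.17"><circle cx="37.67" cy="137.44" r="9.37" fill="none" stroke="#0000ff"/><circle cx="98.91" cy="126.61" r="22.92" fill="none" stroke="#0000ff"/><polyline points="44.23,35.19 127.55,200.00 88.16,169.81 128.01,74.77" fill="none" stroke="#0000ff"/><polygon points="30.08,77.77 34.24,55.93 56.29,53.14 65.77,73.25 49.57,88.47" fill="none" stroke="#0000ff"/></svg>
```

Since the viewBox matches the mm dimensions, user units are millimetres directly. The only transform is the Y-flip y_m = 219.17 − y_svg.

Shape 1 is a circle drawn with `<circle>`. Its stroke #0000ff means engrave at S251, F2621. After flipping Y the toolpath is (47.04,81.73) → (45.25,87.24) → (40.57,90.64) → (34.77,90.64) → (30.09,87.24) → (28.30,81.73) → (30.09,76.22) → (34.77,72.82) → (40.57,72.82) → (45.25,76.22) → (47.04,81.73), returning to the start.

Shape 2 is a circle drawn with `<circle>`. Its stroke #0000ff means engrave at S251, F2621. After flipping Y the toolpath is (121.83,92.56) → (117.45,106.03) → (105.99,114.36) → (91.83,114.36) → (80.37,106.03) → (75.99,92.56) → (80.37,79.09) → (91.83,70.76) → (105.99,70.76) → (117.45,79.09) → (121.83,92.56), returning to the start.

Shape 3 is a open polyline drawn with `<polyline>`. Its stroke #0000ff means engrave at S251, F2621. After flipping Y the toolpath is (44.23,183.98) → (127.55,19.17) → (88.16,49.36) → (128.01,144.40).

Shape 4 is a regular polygon drawn with `<polygon>`. Its stroke #0000ff means engrave at S251, F2621. After flipping Y the toolpath is (30.08,141.40) → (34.24,163.24) → (56.29,166.03) → (65.77,145.92) → (49.57,130.70) → (30.08,141.40), returning to the start.

; LightBurn 1.5.06
; GRBL device profile, absolute coords
G21
G90
G00 X47.04 Y81.73
M4 S251
G1 X45.25 Y87.24 F2621
G1 X40.57 Y90.64 F2621
G1 X34.77 Y90.64 F2621
G1 X30.09 Y87.24 F2621
G1 X28.30 Y81.73 F2621
G1 X30.09 Y76.22 F2621
G1 X34.77 Y72.82 F2621
G1 X40.57 Y72.82 F2621
G1 X45.25 Y76.22 F2621
G1 X47.04 Y81.73 F2621
M5
G00 X121.83 Y92.56
M4 S251
G1 X117.45 Y106.03 F2621
G1 X105.99 Y114.36 F2621
G1 X91.83 Y114.36 F2621
G1 X80.37 Y106.03 F2621
G1 X75.99 Y92.56 F2621
G1 X80.37 Y79.09 F2621
G1 X91.83 Y70.76 F2621
G1 X105.99 Y70.76 F2621
G1 X117.45 Y79.09 F2621
G1 X121.83 Y92.56 F2621
M5
G00 X44.23 Y183.98
M4 S251
G1 X127.55 Y19.17 F2621
G1 X88.16 Y49.36 F2621
G1 X128.01 Y144.40 F2621
M5
G00 X30.08 Y141.40
M4 S251
G1 X34.24 Y163.24 F2621
G1 X56.29 Y166.03 F2621
G1 X65.77 Y145.92 F2621
G1 X49.57 Y130.70 F2621
G1 X30.08 Y141.40 F2621
M5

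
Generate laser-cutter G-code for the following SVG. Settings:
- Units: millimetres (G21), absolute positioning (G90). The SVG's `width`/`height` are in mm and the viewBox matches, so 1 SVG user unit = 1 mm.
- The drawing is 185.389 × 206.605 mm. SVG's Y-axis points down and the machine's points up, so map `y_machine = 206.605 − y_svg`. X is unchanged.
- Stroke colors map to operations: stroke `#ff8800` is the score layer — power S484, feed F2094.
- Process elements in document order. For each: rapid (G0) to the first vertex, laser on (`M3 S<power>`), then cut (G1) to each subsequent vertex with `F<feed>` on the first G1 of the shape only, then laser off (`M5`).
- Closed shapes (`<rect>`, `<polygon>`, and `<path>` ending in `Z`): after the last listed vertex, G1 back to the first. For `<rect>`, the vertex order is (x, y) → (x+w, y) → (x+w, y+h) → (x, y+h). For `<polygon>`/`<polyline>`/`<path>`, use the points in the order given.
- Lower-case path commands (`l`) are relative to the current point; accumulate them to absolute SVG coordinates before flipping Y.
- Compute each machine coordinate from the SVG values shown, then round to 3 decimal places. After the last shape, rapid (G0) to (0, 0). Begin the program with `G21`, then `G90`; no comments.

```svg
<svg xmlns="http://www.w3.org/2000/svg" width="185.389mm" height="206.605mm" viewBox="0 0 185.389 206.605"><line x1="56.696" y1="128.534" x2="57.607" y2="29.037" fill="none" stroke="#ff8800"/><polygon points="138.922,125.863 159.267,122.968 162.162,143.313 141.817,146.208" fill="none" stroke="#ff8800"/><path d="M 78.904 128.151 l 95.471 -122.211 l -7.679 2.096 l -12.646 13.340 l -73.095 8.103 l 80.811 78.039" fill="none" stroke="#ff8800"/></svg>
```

Since the viewBox matches the mm dimensions, user units are millimetres directly. The only transform is the Y-flip y_m = 206.605 − y_svg.

Shape 1 is a line segment drawn with `<line>`. Its stroke #ff8800 means score at S484, F2094. After flipping Y the toolpath is (56.696,78.071) → (57.607,177.568).

Shape 2 is a regular polygon drawn with `<polygon>`. Its stroke #ff8800 means score at S484, F2094. After flipping Y the toolpath is (138.922,80.742) → (159.267,83.637) → (162.162,63.292) → (141.817,60.397) → (138.922,80.742), returning to the start.

Shape 3 is a open polyline drawn with `<path>`. Its stroke #ff8800 means score at S484, F2094. After flipping Y the toolpath is (78.904,78.454) → (174.375,200.665) → (166.696,198.569) → (154.050,185.229) → (80.955,177.126) → (161.766,99.087).

G21
G90
G0 X56.696 Y78.071
M3 S484
G1 X57.607 Y177.568 F2094
M5
G0 X138.922 Y80.742
M3 S484
G1 X159.267 Y83.637 F2094
G1 X162.162 Y63.292
G1 X141.817 Y60.397
G1 X138.922 Y80.742
M5
G0 X78.904 Y78.454
M3 S484
G1 X174.375 Y200.665 F2094
G1 X166.696 Y198.569
G1 X154.050 Y185.229
G1 X80.955 Y177.126
G1 X161.766 Y99.087
M5
G0 X0.000 Y0.000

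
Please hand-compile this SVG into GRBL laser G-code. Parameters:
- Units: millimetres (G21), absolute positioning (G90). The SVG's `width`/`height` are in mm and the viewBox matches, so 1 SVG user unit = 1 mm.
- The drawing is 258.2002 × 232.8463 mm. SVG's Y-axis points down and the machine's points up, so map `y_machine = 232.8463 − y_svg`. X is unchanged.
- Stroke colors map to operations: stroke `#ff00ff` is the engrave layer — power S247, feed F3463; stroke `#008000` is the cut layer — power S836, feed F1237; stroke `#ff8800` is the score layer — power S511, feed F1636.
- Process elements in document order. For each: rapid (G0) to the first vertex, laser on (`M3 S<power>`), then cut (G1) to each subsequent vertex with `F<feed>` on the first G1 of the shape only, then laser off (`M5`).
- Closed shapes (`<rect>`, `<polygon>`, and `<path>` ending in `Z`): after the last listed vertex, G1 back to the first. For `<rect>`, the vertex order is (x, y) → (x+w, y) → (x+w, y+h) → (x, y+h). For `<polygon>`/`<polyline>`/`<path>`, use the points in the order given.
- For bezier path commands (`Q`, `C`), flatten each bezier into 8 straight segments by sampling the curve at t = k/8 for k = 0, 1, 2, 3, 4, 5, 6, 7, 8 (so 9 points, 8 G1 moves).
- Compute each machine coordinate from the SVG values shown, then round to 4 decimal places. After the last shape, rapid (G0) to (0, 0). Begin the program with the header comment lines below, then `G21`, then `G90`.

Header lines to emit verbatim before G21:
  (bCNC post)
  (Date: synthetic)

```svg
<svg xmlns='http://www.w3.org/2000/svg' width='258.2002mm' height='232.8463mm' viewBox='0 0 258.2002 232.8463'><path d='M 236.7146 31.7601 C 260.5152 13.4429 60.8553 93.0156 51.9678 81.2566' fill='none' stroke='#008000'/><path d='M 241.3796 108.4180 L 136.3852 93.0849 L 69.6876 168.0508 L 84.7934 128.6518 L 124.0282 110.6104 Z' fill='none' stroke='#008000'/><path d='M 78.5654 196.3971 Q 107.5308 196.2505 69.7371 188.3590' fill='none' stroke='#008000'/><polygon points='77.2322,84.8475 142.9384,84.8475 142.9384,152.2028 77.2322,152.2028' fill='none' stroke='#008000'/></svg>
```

viewBox `0 0 258.2002 232.8463` with mm width/height → 1 unit = 1 mm. Flip: y_m = 232.8463 − y_svg.

**Shape 1** — `<path>` cubic bezier, stroke `#008000` → cut (S836, F1237). Control points (SVG): P0=(236.7146,31.7601), P1=(260.5152,13.4429), P2=(60.8553,93.0156), P3=(51.9678,81.2566); sampled at t=k/8. Machine vertices: (236.7146,201.0862) → (235.9742,203.7361) → (219.1386,199.4263) → (191.0622,190.3742) → (156.5992,178.7973) → (120.6040,166.9129) → (87.9309,156.9386) → (63.4340,151.0917) → (51.9678,151.5897). Open path.

**Shape 2** — `<path>` closed polygon, stroke `#008000` → cut (S836, F1237). Machine vertices: (241.3796,124.4283) → (136.3852,139.7614) → (69.6876,64.7955) → (84.7934,104.1945) → (124.0282,122.2359) → (241.3796,124.4283). Closed: final G1 returns to the first vertex.

**Shape 3** — `<path>` quadratic bezier, stroke `#008000` → cut (S836, F1237). Control points (SVG): P0=(78.5654,196.3971), P1=(107.5308,196.2505), P2=(69.7371,188.3590); sampled at t=k/8. Machine vertices: (78.5654,36.4492) → (84.7636,36.6069) → (88.8757,37.0066) → (90.9015,37.6483) → (90.8410,38.5320) → (88.6944,39.6578) → (84.4615,41.0256) → (78.1424,42.6354) → (69.7371,44.4873). Open path.

**Shape 4** — `<polygon>` rectangle, stroke `#008000` → cut (S836, F1237). Machine vertices: (77.2322,147.9988) → (142.9384,147.9988) → (142.9384,80.6435) → (77.2322,80.6435) → (77.2322,147.9988). Closed: final G1 returns to the first vertex.

(bCNC post)
(Date: synthetic)
G21
G90
G0 X236.7146 Y201.0862
M3 S836
G1 X235.9742 Y203.7361 F1237
G1 X219.1386 Y199.4263
G1 X191.0622 Y190.3742
G1 X156.5992 Y178.7973
G1 X120.6040 Y166.9129
G1 X87.9309 Y156.9386
G1 X63.4340 Y151.0917
G1 X51.9678 Y151.5897
M5
G0 X241.3796 Y124.4283
M3 S836
G1 X136.3852 Y139.7614 F1237
G1 X69.6876 Y64.7955
G1 X84.7934 Y104.1945
G1 X124.0282 Y122.2359
G1 X241.3796 Y124.4283
M5
G0 X78.5654 Y36.4492
M3 S836
G1 X84.7636 Y36.6069 F1237
G1 X88.8757 Y37.0066
G1 X90.9015 Y37.6483
G1 X90.8410 Y38.5320
G1 X88.6944 Y39.6578
G1 X84.4615 Y41.0256
G1 X78.1424 Y42.6354
G1 X69.7371 Y44.4873
M5
G0 X77.2322 Y147.9988
M3 S836
G1 X142.9384 Y147.9988 F1237
G1 X142.9384 Y80.6435
G1 X77.2322 Y80.6435
G1 X77.2322 Y147.9988
M5
G0 X0.0000 Y0.0000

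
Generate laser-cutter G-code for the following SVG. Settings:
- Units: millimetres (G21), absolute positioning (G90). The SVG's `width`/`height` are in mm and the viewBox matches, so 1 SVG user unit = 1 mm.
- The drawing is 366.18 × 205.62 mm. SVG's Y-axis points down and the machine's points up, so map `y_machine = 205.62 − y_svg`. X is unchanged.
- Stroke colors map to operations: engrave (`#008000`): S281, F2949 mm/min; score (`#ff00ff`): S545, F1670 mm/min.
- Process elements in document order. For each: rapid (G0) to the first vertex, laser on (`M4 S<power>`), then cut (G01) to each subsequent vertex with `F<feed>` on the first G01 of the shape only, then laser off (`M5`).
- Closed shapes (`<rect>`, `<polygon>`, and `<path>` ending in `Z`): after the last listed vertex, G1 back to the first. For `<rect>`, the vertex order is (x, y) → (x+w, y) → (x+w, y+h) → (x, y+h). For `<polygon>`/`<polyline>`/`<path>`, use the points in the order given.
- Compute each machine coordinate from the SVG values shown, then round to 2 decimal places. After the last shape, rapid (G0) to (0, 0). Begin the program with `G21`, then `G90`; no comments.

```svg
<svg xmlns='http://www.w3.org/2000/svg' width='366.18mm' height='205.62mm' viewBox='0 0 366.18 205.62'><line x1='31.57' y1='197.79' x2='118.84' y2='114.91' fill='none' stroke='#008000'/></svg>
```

G21
G90
G0 X31.57 Y7.83
M4 S281
G01 X118.84 Y90.71 F2949
M5
G0 X0.00 Y0.00

viewBox `0 0 366.18 205.62` with mm width/height → 1 unit = 1 mm. Flip: y_m = 205.62 − y_svg.

**Shape 1** — `<line>` line segment, stroke `#008000` → engrave (S281, F2949). Machine vertices: (31.57,7.83) → (118.84,90.71). Open path.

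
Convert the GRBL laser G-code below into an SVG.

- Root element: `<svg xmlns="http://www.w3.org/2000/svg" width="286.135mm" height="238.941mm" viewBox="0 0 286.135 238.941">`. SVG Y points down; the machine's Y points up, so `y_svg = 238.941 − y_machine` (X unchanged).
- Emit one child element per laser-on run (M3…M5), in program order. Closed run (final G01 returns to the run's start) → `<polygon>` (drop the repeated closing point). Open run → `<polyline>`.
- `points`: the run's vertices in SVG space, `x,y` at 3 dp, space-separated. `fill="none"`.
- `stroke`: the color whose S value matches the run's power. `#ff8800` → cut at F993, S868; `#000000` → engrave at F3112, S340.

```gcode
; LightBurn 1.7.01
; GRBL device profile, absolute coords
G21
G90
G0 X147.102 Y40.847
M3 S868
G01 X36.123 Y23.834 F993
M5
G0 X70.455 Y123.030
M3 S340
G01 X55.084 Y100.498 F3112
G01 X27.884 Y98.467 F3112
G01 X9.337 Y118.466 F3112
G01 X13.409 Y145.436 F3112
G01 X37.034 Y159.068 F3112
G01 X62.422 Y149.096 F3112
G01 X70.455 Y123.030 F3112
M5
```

<svg xmlns="http://www.w3.org/2000/svg" width="286.135mm" height="238.941mm" viewBox="0 0 286.135 238.941">
  <polyline points="147.102,198.094 36.123,215.107" fill="none" stroke="#ff8800"/>
  <polygon points="70.455,115.911 55.084,138.443 27.884,140.474 9.337,120.475 13.409,93.505 37.034,79.873 62.422,89.845" fill="none" stroke="#000000"/>
</svg>

y_svg = 238.941 − y_m.

[1] S868→`#ff8800` (cut); open run; points: 147.102,198.094 36.123,215.107

[2] S340→`#000000` (engrave); closed run; points: 70.455,115.911 55.084,138.443 27.884,140.474 9.337,120.475 13.409,93.505 37.034,79.873 62.422,89.845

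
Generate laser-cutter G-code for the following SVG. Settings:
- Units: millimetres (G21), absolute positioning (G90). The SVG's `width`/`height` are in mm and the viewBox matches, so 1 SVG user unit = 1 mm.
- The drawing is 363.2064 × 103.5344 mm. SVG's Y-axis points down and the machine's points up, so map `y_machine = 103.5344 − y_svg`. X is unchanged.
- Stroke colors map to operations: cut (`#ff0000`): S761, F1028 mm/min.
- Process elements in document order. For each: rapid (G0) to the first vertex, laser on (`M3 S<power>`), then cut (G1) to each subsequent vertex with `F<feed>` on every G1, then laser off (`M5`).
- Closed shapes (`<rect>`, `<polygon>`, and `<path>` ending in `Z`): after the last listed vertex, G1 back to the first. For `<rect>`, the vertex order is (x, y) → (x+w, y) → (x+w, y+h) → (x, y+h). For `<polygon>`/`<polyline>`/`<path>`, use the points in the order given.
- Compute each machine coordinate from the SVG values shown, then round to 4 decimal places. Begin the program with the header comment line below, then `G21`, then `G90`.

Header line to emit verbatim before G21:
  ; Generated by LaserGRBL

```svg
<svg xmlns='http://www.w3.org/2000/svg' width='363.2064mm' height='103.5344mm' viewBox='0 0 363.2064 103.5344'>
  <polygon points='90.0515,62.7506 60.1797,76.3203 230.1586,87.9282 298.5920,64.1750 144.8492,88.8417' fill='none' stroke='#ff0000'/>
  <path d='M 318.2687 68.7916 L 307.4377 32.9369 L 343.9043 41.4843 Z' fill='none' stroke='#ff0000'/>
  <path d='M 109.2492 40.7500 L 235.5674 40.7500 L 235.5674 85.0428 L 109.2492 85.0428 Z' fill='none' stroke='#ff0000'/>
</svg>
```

; Generated by LaserGRBL
G21
G90
G0 X90.0515 Y40.7838
M3 S761
G1 X60.1797 Y27.2141 F1028
G1 X230.1586 Y15.6062 F1028
G1 X298.5920 Y39.3594 F1028
G1 X144.8492 Y14.6927 F1028
G1 X90.0515 Y40.7838 F1028
M5
G0 X318.2687 Y34.7428
M3 S761
G1 X307.4377 Y70.5975 F1028
G1 X343.9043 Y62.0501 F1028
G1 X318.2687 Y34.7428 F1028
M5
G0 X109.2492 Y62.7844
M3 S761
G1 X235.5674 Y62.7844 F1028
G1 X235.5674 Y18.4916 F1028
G1 X109.2492 Y18.4916 F1028
G1 X109.2492 Y62.7844 F1028
M5

viewBox `0 0 363.2064 103.5344` with mm width/height → 1 unit = 1 mm. Flip: y_m = 103.5344 − y_svg.

**Shape 1** — `<polygon>` closed polygon, stroke `#ff0000` → cut (S761, F1028). Machine vertices: (90.0515,40.7838) → (60.1797,27.2141) → (230.1586,15.6062) → (298.5920,39.3594) → (144.8492,14.6927) → (90.0515,40.7838). Closed: final G1 returns to the first vertex.

**Shape 2** — `<path>` regular polygon, stroke `#ff0000` → cut (S761, F1028). Machine vertices: (318.2687,34.7428) → (307.4377,70.5975) → (343.9043,62.0501) → (318.2687,34.7428). Closed: final G1 returns to the first vertex.

**Shape 3** — `<path>` rectangle, stroke `#ff0000` → cut (S761, F1028). Machine vertices: (109.2492,62.7844) → (235.5674,62.7844) → (235.5674,18.4916) → (109.2492,18.4916) → (109.2492,62.7844). Closed: final G1 returns to the first vertex.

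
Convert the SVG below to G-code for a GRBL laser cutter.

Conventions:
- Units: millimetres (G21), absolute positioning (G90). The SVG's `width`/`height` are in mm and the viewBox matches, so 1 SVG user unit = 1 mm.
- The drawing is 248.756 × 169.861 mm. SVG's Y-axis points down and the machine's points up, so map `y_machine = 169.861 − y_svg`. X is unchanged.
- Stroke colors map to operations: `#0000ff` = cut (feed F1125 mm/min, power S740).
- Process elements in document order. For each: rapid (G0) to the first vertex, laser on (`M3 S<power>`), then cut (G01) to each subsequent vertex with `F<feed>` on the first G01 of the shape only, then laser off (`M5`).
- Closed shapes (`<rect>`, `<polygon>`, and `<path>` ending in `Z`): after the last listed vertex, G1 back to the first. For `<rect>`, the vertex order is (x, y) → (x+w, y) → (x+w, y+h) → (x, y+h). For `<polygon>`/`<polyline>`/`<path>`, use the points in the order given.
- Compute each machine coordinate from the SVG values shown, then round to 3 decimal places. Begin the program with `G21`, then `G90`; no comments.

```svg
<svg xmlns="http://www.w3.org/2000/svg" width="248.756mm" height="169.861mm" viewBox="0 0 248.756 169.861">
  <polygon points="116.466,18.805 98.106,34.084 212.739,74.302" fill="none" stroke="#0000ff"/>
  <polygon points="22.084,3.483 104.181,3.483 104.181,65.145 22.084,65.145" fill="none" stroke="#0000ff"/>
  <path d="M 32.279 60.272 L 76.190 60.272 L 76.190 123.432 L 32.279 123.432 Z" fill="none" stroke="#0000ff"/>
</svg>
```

Since the viewBox matches the mm dimensions, user units are millimetres directly. The only transform is the Y-flip y_m = 169.861 − y_svg.

Shape 1 is a closed polygon drawn with `<polygon>`. Its stroke #0000ff means cut at S740, F1125. After flipping Y the toolpath is (116.466,151.056) → (98.106,135.777) → (212.739,95.559) → (116.466,151.056), returning to the start.

Shape 2 is a rectangle drawn with `<polygon>`. Its stroke #0000ff means cut at S740, F1125. After flipping Y the toolpath is (22.084,166.378) → (104.181,166.378) → (104.181,104.716) → (22.084,104.716) → (22.084,166.378), returning to the start.

Shape 3 is a rectangle drawn with `<path>`. Its stroke #0000ff means cut at S740, F1125. After flipping Y the toolpath is (32.279,109.589) → (76.190,109.589) → (76.190,46.429) → (32.279,46.429) → (32.279,109.589), returning to the start.

G21
G90
G0 X116.466 Y151.056
M3 S740
G01 X98.106 Y135.777 F1125
G01 X212.739 Y95.559
G01 X116.466 Y151.056
M5
G0 X22.084 Y166.378
M3 S740
G01 X104.181 Y166.378 F1125
G01 X104.181 Y104.716
G01 X22.084 Y104.716
G01 X22.084 Y166.378
M5
G0 X32.279 Y109.589
M3 S740
G01 X76.190 Y109.589 F1125
G01 X76.190 Y46.429
G01 X32.279 Y46.429
G01 X32.279 Y109.589
M5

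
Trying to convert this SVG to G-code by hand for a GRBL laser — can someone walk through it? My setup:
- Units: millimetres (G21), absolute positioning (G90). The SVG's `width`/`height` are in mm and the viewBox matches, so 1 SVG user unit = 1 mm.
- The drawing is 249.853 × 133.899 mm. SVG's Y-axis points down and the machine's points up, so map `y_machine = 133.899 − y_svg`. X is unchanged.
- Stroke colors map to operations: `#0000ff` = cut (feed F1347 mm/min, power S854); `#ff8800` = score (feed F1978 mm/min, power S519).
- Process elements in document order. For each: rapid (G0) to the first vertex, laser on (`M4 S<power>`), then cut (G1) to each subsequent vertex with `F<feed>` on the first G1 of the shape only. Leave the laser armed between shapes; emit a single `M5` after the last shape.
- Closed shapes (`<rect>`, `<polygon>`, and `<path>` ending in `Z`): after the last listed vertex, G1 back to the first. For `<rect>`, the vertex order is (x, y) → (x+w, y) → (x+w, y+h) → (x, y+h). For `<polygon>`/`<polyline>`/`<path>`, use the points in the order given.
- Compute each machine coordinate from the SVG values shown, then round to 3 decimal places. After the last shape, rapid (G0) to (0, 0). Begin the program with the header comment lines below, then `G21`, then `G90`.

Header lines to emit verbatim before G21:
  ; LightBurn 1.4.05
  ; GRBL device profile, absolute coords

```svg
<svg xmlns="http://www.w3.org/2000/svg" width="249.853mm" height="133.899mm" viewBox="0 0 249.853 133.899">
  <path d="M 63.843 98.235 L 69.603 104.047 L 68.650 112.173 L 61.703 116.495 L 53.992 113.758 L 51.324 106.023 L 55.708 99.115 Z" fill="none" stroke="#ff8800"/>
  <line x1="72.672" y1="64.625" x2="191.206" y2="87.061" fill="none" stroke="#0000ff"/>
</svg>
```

; LightBurn 1.4.05
; GRBL device profile, absolute coords
G21
G90
G0 X63.843 Y35.664
M4 S519
G1 X69.603 Y29.852 F1978
G1 X68.650 Y21.726
G1 X61.703 Y17.404
G1 X53.992 Y20.141
G1 X51.324 Y27.876
G1 X55.708 Y34.784
G1 X63.843 Y35.664
G0 X72.672 Y69.274
M4 S854
G1 X191.206 Y46.838 F1347
M5
G0 X0.000 Y0.000

viewBox `0 0 249.853 133.899` with mm width/height → 1 unit = 1 mm. Flip: y_m = 133.899 − y_svg.

**Shape 1** — `<path>` regular polygon, stroke `#ff8800` → score (S519, F1978). Machine vertices: (63.843,35.664) → (69.603,29.852) → (68.650,21.726) → (61.703,17.404) → (53.992,20.141) → (51.324,27.876) → (55.708,34.784) → (63.843,35.664). Closed: final G1 returns to the first vertex.

**Shape 2** — `<line>` line segment, stroke `#0000ff` → cut (S854, F1347). Machine vertices: (72.672,69.274) → (191.206,46.838). Open path.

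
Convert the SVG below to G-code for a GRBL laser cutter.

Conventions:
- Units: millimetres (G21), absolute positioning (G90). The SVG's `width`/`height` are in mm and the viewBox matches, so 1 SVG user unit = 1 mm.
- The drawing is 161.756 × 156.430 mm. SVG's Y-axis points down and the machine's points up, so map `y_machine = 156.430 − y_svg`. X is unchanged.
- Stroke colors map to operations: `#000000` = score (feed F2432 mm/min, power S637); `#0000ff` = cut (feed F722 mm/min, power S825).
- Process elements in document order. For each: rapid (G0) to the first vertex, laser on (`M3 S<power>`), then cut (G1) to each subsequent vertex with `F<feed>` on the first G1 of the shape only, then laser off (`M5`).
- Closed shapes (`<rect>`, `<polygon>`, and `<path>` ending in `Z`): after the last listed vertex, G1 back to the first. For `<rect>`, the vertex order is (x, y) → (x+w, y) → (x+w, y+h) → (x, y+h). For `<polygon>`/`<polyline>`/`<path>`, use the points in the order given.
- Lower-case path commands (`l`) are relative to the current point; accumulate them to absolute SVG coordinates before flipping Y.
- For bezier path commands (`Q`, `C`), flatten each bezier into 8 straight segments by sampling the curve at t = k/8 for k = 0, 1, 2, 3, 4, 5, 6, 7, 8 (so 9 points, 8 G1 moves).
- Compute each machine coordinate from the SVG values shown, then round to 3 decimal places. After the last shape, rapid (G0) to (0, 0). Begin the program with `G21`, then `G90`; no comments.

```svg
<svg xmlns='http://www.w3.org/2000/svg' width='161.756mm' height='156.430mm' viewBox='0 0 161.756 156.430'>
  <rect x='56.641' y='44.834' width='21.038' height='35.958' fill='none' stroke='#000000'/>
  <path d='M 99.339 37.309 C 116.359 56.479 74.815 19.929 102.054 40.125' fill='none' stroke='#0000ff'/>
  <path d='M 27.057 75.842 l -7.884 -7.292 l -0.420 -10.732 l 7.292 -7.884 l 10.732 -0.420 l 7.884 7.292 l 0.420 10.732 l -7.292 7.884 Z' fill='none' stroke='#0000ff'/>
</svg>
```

G21
G90
G0 X56.641 Y111.596
M3 S637
G1 X77.679 Y111.596 F2432
G1 X77.679 Y75.638
G1 X56.641 Y75.638
G1 X56.641 Y111.596
M5
G0 X99.339 Y119.121
M3 S825
G1 X103.225 Y114.324 F722
G1 X103.113 Y113.434
G1 X100.495 Y115.131
G1 X96.864 Y118.098
G1 X93.712 Y121.017
G1 X92.532 Y122.569
G1 X94.815 Y121.438
G1 X102.054 Y116.305
M5
G0 X27.057 Y80.588
M3 S825
G1 X19.173 Y87.880 F722
G1 X18.753 Y98.612
G1 X26.045 Y106.496
G1 X36.777 Y106.916
G1 X44.661 Y99.624
G1 X45.081 Y88.892
G1 X37.789 Y81.008
G1 X27.057 Y80.588
M5
G0 X0.000 Y0.000

1 u = 1 mm; y_m = 156.430 − y.

[1] `<rect>` rectangle, #000000→score S637 F2432: (56.641,111.596) → (77.679,111.596) → (77.679,75.638) → (56.641,75.638) → (56.641,111.596) (closed)

[2] `<path>` cubic bezier, #0000ff→cut S825 F722: (99.339,119.121) → (103.225,114.324) → (103.113,113.434) → (100.495,115.131) → (96.864,118.098) → (93.712,121.017) → (92.532,122.569) → (94.815,121.438) → (102.054,116.305)

[3] `<path>` regular polygon, #0000ff→cut S825 F722: (27.057,80.588) → (19.173,87.880) → (18.753,98.612) → (26.045,106.496) → (36.777,106.916) → (44.661,99.624) → (45.081,88.892) → (37.789,81.008) → (27.057,80.588) (closed)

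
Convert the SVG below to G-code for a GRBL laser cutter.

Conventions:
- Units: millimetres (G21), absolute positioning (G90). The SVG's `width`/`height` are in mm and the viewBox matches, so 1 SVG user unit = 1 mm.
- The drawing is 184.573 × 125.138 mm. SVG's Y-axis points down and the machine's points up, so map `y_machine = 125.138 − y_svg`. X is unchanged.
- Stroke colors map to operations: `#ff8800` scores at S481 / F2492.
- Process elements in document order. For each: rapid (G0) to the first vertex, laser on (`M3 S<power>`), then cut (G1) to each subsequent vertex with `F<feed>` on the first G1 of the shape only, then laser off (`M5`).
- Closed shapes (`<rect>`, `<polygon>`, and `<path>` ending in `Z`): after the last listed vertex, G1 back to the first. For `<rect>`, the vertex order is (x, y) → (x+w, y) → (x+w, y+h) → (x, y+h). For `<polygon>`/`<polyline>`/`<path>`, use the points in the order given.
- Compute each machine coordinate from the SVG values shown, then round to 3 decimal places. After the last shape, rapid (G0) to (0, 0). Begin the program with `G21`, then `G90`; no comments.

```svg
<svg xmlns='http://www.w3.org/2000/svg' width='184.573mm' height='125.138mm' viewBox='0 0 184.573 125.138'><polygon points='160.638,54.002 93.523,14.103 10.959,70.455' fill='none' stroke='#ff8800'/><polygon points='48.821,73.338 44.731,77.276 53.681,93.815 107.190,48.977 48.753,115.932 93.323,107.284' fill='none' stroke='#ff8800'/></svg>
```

G21
G90
G0 X160.638 Y71.136
M3 S481
G1 X93.523 Y111.035 F2492
G1 X10.959 Y54.683
G1 X160.638 Y71.136
M5
G0 X48.821 Y51.800
M3 S481
G1 X44.731 Y47.862 F2492
G1 X53.681 Y31.323
G1 X107.190 Y76.161
G1 X48.753 Y9.206
G1 X93.323 Y17.854
G1 X48.821 Y51.800
M5
G0 X0.000 Y0.000

1 u = 1 mm; y_m = 125.138 − y.

[1] `<polygon>` closed polygon, #ff8800→score S481 F2492: (160.638,71.136) → (93.523,111.035) → (10.959,54.683) → (160.638,71.136) (closed)

[2] `<polygon>` closed polygon, #ff8800→score S481 F2492: (48.821,51.800) → (44.731,47.862) → (53.681,31.323) → (107.190,76.161) → (48.753,9.206) → (93.323,17.854) → (48.821,51.800) (closed)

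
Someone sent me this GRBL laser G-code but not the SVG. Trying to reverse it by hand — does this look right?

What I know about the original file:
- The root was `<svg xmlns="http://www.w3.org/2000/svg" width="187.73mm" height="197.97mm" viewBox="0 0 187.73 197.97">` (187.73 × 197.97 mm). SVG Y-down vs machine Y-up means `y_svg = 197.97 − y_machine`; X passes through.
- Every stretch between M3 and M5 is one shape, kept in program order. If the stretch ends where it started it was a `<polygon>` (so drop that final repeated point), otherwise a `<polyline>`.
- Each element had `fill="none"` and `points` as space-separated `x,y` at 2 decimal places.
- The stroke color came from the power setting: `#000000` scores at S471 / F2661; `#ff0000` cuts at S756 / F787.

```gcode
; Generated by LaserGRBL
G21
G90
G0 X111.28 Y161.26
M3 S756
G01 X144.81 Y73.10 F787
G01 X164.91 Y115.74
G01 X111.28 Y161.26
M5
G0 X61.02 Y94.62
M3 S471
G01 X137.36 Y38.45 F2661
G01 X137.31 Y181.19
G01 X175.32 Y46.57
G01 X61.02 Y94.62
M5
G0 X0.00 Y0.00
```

<svg xmlns="http://www.w3.org/2000/svg" width="187.73mm" height="197.97mm" viewBox="0 0 187.73 197.97">
  <polygon points="111.28,36.71 144.81,124.87 164.91,82.23" fill="none" stroke="#ff0000"/>
  <polygon points="61.02,103.35 137.36,159.52 137.31,16.78 175.32,151.40" fill="none" stroke="#000000"/>
</svg>

Each laser-on run becomes one SVG element. Flip Y back into SVG space with y_svg = 197.97 − y_machine.

Run 1: the run's S756 means `#ff0000` (cut). The run returns to its start, so emit a `<polygon>` with points (Y-flipped): 111.28,36.71 144.81,124.87 164.91,82.23.

Run 2: power S471 maps to stroke `#000000` (score). The run returns to its start, so emit a `<polygon>` with points (Y-flipped): 61.02,103.35 137.36,159.52 137.31,16.78 175.32,151.40.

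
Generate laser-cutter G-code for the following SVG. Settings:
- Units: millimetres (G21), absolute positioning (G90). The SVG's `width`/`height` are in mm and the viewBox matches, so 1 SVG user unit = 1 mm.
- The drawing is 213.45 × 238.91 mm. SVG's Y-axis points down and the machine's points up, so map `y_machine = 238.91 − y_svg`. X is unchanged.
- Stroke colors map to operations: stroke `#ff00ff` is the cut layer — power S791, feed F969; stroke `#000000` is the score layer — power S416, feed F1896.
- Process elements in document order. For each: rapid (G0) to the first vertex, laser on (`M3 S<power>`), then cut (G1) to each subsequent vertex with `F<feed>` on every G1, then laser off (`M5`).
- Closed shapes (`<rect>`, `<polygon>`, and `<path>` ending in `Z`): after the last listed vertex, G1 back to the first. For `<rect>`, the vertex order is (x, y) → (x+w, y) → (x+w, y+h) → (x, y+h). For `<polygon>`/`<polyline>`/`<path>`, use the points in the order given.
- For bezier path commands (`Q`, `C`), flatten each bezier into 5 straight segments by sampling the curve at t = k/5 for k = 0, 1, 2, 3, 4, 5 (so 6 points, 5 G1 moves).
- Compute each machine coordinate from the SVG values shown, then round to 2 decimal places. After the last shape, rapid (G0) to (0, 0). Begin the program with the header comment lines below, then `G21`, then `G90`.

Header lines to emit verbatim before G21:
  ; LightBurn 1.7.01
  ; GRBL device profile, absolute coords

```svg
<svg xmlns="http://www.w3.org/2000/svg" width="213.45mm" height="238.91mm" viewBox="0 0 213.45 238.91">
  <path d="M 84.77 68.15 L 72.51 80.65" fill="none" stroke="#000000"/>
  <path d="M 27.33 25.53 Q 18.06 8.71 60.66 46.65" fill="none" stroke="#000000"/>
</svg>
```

; LightBurn 1.7.01
; GRBL device profile, absolute coords
G21
G90
G0 X84.77 Y170.76
M3 S416
G1 X72.51 Y158.26 F1896
M5
G0 X27.33 Y213.38
M3 S416
G1 X25.70 Y217.92 F1896
G1 X28.21 Y218.07 F1896
G1 X34.88 Y213.85 F1896
G1 X45.69 Y205.25 F1896
G1 X60.66 Y192.26 F1896
M5
G0 X0.00 Y0.00

viewBox `0 0 213.45 238.91` with mm width/height → 1 unit = 1 mm. Flip: y_m = 238.91 − y_svg.

**Shape 1** — `<path>` line segment, stroke `#000000` → score (S416, F1896). Machine vertices: (84.77,170.76) → (72.51,158.26). Open path.

**Shape 2** — `<path>` quadratic bezier, stroke `#000000` → score (S416, F1896). Control points (SVG): P0=(27.33,25.53), P1=(18.06,8.71), P2=(60.66,46.65); sampled at t=k/5. Machine vertices: (27.33,213.38) → (25.70,217.92) → (28.21,218.07) → (34.88,213.85) → (45.69,205.25) → (60.66,192.26). Open path.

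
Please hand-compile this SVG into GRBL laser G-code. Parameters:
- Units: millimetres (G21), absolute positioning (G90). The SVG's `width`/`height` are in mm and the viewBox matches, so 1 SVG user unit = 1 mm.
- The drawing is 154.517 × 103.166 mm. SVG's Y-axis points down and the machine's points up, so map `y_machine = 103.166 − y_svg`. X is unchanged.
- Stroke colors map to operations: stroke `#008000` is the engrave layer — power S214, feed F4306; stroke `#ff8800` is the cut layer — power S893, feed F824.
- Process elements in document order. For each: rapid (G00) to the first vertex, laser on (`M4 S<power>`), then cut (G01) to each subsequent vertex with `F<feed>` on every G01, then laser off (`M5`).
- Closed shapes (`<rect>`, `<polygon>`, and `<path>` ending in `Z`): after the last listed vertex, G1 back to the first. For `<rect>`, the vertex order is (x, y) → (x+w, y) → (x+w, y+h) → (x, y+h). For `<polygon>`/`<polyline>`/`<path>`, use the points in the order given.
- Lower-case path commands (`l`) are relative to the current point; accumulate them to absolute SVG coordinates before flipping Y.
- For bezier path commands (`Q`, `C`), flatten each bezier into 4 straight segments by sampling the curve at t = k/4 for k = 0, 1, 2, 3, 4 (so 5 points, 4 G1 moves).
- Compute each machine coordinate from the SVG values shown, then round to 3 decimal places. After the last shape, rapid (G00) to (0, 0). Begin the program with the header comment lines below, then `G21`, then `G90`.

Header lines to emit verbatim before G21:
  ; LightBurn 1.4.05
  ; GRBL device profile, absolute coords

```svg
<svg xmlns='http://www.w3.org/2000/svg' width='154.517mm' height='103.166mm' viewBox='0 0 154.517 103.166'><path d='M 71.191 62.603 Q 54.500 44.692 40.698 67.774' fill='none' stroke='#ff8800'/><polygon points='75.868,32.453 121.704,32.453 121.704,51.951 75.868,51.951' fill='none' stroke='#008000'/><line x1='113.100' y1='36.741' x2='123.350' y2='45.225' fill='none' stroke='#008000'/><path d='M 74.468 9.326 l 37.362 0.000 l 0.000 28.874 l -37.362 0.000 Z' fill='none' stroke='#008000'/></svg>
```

; LightBurn 1.4.05
; GRBL device profile, absolute coords
G21
G90
G00 X71.191 Y40.563
M4 S893
G01 X63.026 Y46.956 F824
G01 X55.222 Y48.226 F824
G01 X47.780 Y44.371 F824
G01 X40.698 Y35.392 F824
M5
G00 X75.868 Y70.713
M4 S214
G01 X121.704 Y70.713 F4306
G01 X121.704 Y51.215 F4306
G01 X75.868 Y51.215 F4306
G01 X75.868 Y70.713 F4306
M5
G00 X113.100 Y66.425
M4 S214
G01 X123.350 Y57.941 F4306
M5
G00 X74.468 Y93.840
M4 S214
G01 X111.830 Y93.840 F4306
G01 X111.830 Y64.966 F4306
G01 X74.468 Y64.966 F4306
G01 X74.468 Y93.840 F4306
M5
G00 X0.000 Y0.000

Since the viewBox matches the mm dimensions, user units are millimetres directly. The only transform is the Y-flip y_m = 103.166 − y_svg.

Shape 1 is a quadratic bezier drawn with `<path>`. Its stroke #ff8800 means cut at S893, F824. After flipping Y the toolpath is (71.191,40.563) → (63.026,46.956) → (55.222,48.226) → (47.780,44.371) → (40.698,35.392).

Shape 2 is a rectangle drawn with `<polygon>`. Its stroke #008000 means engrave at S214, F4306. After flipping Y the toolpath is (75.868,70.713) → (121.704,70.713) → (121.704,51.215) → (75.868,51.215) → (75.868,70.713), returning to the start.

Shape 3 is a line segment drawn with `<line>`. Its stroke #008000 means engrave at S214, F4306. After flipping Y the toolpath is (113.100,66.425) → (123.350,57.941).

Shape 4 is a rectangle drawn with `<path>`. Its stroke #008000 means engrave at S214, F4306. After flipping Y the toolpath is (74.468,93.840) → (111.830,93.840) → (111.830,64.966) → (74.468,64.966) → (74.468,93.840), returning to the start.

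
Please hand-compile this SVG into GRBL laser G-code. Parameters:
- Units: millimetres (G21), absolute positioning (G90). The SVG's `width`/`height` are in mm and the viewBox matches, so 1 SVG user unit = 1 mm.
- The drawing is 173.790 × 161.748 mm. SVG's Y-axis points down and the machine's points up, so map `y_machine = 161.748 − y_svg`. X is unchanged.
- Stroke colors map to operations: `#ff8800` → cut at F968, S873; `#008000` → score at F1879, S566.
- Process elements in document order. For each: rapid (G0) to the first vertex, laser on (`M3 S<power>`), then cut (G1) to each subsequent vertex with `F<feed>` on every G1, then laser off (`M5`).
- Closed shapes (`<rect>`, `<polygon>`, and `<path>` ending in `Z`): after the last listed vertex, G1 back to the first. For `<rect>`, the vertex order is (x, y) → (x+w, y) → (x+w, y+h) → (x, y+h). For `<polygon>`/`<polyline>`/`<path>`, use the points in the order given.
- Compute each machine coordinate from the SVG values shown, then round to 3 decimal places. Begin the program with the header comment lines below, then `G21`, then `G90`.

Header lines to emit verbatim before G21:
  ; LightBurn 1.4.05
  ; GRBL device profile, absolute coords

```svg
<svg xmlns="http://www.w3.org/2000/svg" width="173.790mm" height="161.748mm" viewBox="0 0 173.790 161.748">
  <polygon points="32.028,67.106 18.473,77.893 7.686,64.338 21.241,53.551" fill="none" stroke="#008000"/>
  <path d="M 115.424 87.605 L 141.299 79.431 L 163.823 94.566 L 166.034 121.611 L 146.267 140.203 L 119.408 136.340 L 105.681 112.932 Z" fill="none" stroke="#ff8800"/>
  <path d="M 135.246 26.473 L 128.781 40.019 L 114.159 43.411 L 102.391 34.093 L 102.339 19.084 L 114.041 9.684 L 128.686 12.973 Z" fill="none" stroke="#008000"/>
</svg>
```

1 u = 1 mm; y_m = 161.748 − y.

[1] `<polygon>` regular polygon, #008000→score S566 F1879: (32.028,94.642) → (18.473,83.855) → (7.686,97.410) → (21.241,108.197) → (32.028,94.642) (closed)

[2] `<path>` regular polygon, #ff8800→cut S873 F968: (115.424,74.143) → (141.299,82.317) → (163.823,67.182) → (166.034,40.137) → (146.267,21.545) → (119.408,25.408) → (105.681,48.816) → (115.424,74.143) (closed)

[3] `<path>` regular polygon, #008000→score S566 F1879: (135.246,135.275) → (128.781,121.729) → (114.159,118.337) → (102.391,127.655) → (102.339,142.664) → (114.041,152.064) → (128.686,148.775) → (135.246,135.275) (closed)

; LightBurn 1.4.05
; GRBL device profile, absolute coords
G21
G90
G0 X32.028 Y94.642
M3 S566
G1 X18.473 Y83.855 F1879
G1 X7.686 Y97.410 F1879
G1 X21.241 Y108.197 F1879
G1 X32.028 Y94.642 F1879
M5
G0 X115.424 Y74.143
M3 S873
G1 X141.299 Y82.317 F968
G1 X163.823 Y67.182 F968
G1 X166.034 Y40.137 F968
G1 X146.267 Y21.545 F968
G1 X119.408 Y25.408 F968
G1 X105.681 Y48.816 F968
G1 X115.424 Y74.143 F968
M5
G0 X135.246 Y135.275
M3 S566
G1 X128.781 Y121.729 F1879
G1 X114.159 Y118.337 F1879
G1 X102.391 Y127.655 F1879
G1 X102.339 Y142.664 F1879
G1 X114.041 Y152.064 F1879
G1 X128.686 Y148.775 F1879
G1 X135.246 Y135.275 F1879
M5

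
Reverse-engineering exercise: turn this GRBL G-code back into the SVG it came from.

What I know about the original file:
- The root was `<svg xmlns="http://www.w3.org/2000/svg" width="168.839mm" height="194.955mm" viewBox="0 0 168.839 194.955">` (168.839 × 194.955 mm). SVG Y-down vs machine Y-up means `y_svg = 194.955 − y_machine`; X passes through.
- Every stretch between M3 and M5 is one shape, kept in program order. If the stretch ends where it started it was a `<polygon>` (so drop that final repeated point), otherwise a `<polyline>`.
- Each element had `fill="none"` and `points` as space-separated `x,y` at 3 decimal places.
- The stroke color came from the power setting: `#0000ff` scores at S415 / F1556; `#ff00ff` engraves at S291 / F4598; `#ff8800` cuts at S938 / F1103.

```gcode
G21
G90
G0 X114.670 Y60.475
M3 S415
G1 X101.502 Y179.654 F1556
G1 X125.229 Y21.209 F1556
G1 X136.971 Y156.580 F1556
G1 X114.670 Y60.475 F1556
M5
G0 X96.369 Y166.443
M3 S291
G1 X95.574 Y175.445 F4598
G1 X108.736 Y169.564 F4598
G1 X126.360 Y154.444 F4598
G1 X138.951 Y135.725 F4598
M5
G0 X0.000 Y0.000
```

Machine Y-up, SVG Y-down with viewBox height 194.955, so y_svg = 194.955 − y_machine; X carries over.

Run 1: power S415 maps to stroke `#0000ff` (score). The run returns to its start, so emit a `<polygon>` with points (Y-flipped): 114.670,134.480 101.502,15.301 125.229,173.746 136.971,38.375.

Run 2: the run's S291 means `#ff00ff` (engrave). The run is open, so emit a `<polyline>` with points (Y-flipped): 96.369,28.512 95.574,19.510 108.736,25.391 126.360,40.511 138.951,59.230.

<svg xmlns="http://www.w3.org/2000/svg" width="168.839mm" height="194.955mm" viewBox="0 0 168.839 194.955">
  <polygon points="114.670,134.480 101.502,15.301 125.229,173.746 136.971,38.375" fill="none" stroke="#0000ff"/>
  <polyline points="96.369,28.512 95.574,19.510 108.736,25.391 126.360,40.511 138.951,59.230" fill="none" stroke="#ff00ff"/>
</svg>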